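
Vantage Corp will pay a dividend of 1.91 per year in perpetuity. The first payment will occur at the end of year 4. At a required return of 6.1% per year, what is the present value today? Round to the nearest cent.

Value at end of year 3: C / r = 1.91 / 0.061 = 31.3115
Discount to today: PV = 31.3115 / (1 + 0.061)^3 = 31.3115 / 1.194390 = 26.22

26.22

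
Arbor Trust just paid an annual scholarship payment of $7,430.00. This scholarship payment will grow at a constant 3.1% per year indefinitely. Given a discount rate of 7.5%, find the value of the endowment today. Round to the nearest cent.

$174098.41

D₁ = D₀ × (1 + g) = $7,430.00 × 1.031 = $7,660.3300
Growing perpetuity: P = D₁ / (r − g) = $7,660.3300 / (0.075 − 0.031) = $174,098.41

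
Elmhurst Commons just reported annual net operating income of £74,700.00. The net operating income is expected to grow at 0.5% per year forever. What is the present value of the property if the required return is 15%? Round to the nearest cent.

£517748.28

D₁ = D₀ × (1 + g) = £74,700.00 × 1.005 = £75,073.5000
Growing perpetuity: P = D₁ / (r − g) = £75,073.5000 / (0.15 − 0.005) = £517,748.28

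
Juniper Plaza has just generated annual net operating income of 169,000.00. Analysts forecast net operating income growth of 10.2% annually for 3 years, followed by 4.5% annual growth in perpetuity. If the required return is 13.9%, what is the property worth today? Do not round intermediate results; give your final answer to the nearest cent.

D_1 = 186238.00000
D_2 = 205234.27600
D_3 = 226168.17215
Terminal value at year 3: TV = D_3×(1+g_2)/(r−g_2) = 236345.73990/0.094 = 2514316.38190
P_0 = D_1/(1+r)^1 + D_2/(1+r)^2 + D_3/(1+r)^3 + TV/(1+r)^3
    = 163510.09658 + 158198.53066 + 153059.50904 + 1701565.81854 = 2176333.95482

2176333.95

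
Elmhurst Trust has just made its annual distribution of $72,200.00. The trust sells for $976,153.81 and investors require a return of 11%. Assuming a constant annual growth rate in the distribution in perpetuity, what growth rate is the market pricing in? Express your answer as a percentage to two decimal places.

3.36%

P = D₀(1+g)/(r−g) ⇒ P(r−g) = D₀(1+g) ⇒ g(P+D₀) = P·r − D₀
g = (P·r − D₀)/(P + D₀) = ($976,153.81×0.11 − $72,200.00) / ($976,153.81 + $72,200.00) = 0.033554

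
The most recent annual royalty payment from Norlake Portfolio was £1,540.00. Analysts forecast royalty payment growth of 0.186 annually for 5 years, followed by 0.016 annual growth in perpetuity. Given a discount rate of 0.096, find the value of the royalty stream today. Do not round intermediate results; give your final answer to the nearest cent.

£38837.65

D_1 = 1826.44000
D_2 = 2166.15784
D_3 = 2569.06320
D_4 = 3046.90895
D_5 = 3613.63402
Terminal value at year 5: TV = D_5×(1+g_2)/(r−g_2) = 3671.45216/0.08 = 45893.15203
P_0 = D_1/(1+r)^1 + D_2/(1+r)^2 + D_3/(1+r)^3 + D_4/(1+r)^4 + D_5/(1+r)^5 + TV/(1+r)^5
    = 1666.45985 + 1803.30419 + 1951.38573 + 2111.62726 + 2285.02731 + 29019.84685 = 38837.65120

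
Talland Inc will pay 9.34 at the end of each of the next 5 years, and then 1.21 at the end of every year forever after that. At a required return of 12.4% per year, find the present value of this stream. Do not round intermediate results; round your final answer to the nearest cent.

38.78

PV of 5-year annuity: 9.34 × [1 − (1+0.124)^−5] / 0.124 = 33.33763
Perpetuity value at year 5: 1.21 / 0.124 = 9.75806
PV of perpetuity: 9.75806 / (1+0.124)^5 = 5.43916
Total PV = 33.33763 + 5.43916 = 38.77679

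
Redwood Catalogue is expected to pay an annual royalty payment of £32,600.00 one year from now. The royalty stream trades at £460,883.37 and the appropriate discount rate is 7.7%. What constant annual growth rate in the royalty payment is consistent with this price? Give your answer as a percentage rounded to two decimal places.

0.63%

P = D₁/(r−g) ⇒ g = r − D₁/P = 0.077 − £32,600.00/£460,883.37 = 0.006266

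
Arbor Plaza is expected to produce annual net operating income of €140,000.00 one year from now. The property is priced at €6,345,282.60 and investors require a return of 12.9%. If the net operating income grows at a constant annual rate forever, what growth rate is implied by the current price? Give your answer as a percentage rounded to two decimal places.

P = D₁/(r−g) ⇒ g = r − D₁/P = 0.129 − €140,000.00/€6,345,282.60 = 0.106936

10.69%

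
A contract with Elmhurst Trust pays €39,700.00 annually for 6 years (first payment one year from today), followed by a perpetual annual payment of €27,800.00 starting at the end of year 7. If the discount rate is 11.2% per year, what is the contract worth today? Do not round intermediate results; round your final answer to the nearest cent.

€298268.96

PV of 6-year annuity: €39,700.00 × [1 − (1+0.112)^−6] / 0.112 = 166989.11376
Perpetuity value at year 6: €27,800.00 / 0.112 = 248214.28571
PV of perpetuity: 248214.28571 / (1+0.112)^6 = 131279.84333
Total PV = 166989.11376 + 131279.84333 = 298268.95709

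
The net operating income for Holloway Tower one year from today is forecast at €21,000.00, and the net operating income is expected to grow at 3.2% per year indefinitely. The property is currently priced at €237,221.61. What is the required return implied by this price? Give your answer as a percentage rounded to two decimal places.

P = D₁/(r − g) ⇒ r = D₁/P + g = €21,000.0000/€237,221.61 + 0.032 = 0.088525 + 0.032 = 0.120525

12.05%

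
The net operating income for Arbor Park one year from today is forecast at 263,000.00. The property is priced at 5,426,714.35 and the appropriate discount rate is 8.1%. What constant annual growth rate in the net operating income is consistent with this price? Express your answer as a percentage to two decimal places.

3.25%

P = D₁/(r−g) ⇒ g = r − D₁/P = 0.081 − 263,000.00/5,426,714.35 = 0.032536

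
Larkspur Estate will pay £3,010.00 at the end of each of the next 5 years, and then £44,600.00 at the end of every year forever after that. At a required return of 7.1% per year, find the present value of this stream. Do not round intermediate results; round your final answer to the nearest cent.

PV of 5-year annuity: £3,010.00 × [1 − (1+0.071)^−5] / 0.071 = 12308.61964
Perpetuity value at year 5: £44,600.00 / 0.071 = 628169.01408
PV of perpetuity: 628169.01408 / (1+0.071)^5 = 445788.80284
Total PV = 12308.61964 + 445788.80284 = 458097.42248

£458097.42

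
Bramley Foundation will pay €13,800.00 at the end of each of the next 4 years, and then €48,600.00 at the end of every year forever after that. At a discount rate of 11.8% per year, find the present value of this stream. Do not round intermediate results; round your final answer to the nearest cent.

€305717.87

PV of 4-year annuity: €13,800.00 × [1 − (1+0.118)^−4] / 0.118 = 42092.59263
Perpetuity value at year 4: €48,600.00 / 0.118 = 411864.40678
PV of perpetuity: 411864.40678 / (1+0.118)^4 = 263625.27620
Total PV = 42092.59263 + 263625.27620 = 305717.86883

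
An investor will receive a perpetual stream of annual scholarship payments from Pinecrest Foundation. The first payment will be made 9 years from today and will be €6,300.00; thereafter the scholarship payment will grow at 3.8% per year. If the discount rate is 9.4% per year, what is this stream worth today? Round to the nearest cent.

€54829.46

Value at end of year 8: C₁ / (r − g) = €6,300.00 / (0.094 − 0.038) = €112,500.0000
Discount to today: PV = €112,500.0000 / (1 + 0.094)^8 = €112,500.0000 / 2.051817 = €54,829.46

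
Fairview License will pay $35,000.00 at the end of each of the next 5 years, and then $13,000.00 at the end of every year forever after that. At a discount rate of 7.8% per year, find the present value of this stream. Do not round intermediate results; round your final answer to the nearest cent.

PV of 5-year annuity: $35,000.00 × [1 − (1+0.078)^−5] / 0.078 = 140484.59090
Perpetuity value at year 5: $13,000.00 / 0.078 = 166666.66667
PV of perpetuity: 166666.66667 / (1+0.078)^5 = 114486.67576
Total PV = 140484.59090 + 114486.67576 = 254971.26666

$254971.27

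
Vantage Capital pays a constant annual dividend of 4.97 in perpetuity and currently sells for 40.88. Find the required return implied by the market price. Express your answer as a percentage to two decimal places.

P = C/r ⇒ r = C/P = 4.97/40.88 = 0.121575

12.16%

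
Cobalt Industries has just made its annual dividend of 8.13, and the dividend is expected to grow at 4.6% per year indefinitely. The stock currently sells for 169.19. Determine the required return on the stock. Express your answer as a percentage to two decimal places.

9.63%

D₁ = 8.13 × 1.046 = 8.5040
P = D₁/(r − g) ⇒ r = D₁/P + g = 8.5040/169.19 + 0.046 = 0.050263 + 0.046 = 0.096263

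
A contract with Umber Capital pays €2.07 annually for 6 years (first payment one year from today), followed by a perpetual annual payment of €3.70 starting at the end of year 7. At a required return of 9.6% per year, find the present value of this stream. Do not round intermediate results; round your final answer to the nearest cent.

€31.36

PV of 6-year annuity: €2.07 × [1 − (1+0.096)^−6] / 0.096 = 9.12206
Perpetuity value at year 6: €3.70 / 0.096 = 38.54167
PV of perpetuity: 38.54167 / (1+0.096)^6 = 22.23654
Total PV = 9.12206 + 22.23654 = 31.35860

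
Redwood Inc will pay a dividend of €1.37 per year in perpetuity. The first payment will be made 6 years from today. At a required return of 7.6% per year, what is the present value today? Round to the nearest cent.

€12.50

Value at end of year 5: C / r = €1.37 / 0.076 = €18.0263
Discount to today: PV = €18.0263 / (1 + 0.076)^5 = €18.0263 / 1.442319 = €12.50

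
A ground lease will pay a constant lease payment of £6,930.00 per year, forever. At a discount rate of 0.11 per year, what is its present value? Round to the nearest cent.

Level perpetuity: PV = C / r = £6,930.00 / 0.11 = £63,000.00

£63000.00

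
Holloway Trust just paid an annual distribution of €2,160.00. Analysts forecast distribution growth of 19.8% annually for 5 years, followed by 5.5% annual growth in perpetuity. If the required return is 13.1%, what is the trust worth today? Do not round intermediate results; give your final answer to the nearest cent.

D_1 = 2587.68000
D_2 = 3100.04064
D_3 = 3713.84869
D_4 = 4449.19073
D_5 = 5330.13049
Terminal value at year 5: TV = D_5×(1+g_2)/(r−g_2) = 5623.28767/0.076 = 73990.62720
P_0 = D_1/(1+r)^1 + D_2/(1+r)^2 + D_3/(1+r)^3 + D_4/(1+r)^4 + D_5/(1+r)^5 + TV/(1+r)^5
    = 2287.95756 + 2423.49528 + 2567.06219 + 2719.13396 + 2880.21440 + 39981.92353 = 52859.78691

€52859.79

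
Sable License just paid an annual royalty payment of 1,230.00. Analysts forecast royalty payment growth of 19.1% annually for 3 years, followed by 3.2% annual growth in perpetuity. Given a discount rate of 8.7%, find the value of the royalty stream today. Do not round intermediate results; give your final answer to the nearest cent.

34799.90

D_1 = 1464.93000
D_2 = 1744.73163
D_3 = 2077.97537
Terminal value at year 3: TV = D_3×(1+g_2)/(r−g_2) = 2144.47058/0.055 = 38990.37424
P_0 = D_1/(1+r)^1 + D_2/(1+r)^2 + D_3/(1+r)^3 + TV/(1+r)^3
    = 1347.68169 + 1476.62272 + 1617.90033 + 30357.69347 = 34799.89821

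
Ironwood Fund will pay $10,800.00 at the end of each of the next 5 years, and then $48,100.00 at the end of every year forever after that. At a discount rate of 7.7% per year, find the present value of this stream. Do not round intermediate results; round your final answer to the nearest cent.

PV of 5-year annuity: $10,800.00 × [1 − (1+0.077)^−5] / 0.077 = 43464.38596
Perpetuity value at year 5: $48,100.00 / 0.077 = 624675.32468
PV of perpetuity: 624675.32468 / (1+0.077)^5 = 431097.82796
Total PV = 43464.38596 + 431097.82796 = 474562.21392

$474562.21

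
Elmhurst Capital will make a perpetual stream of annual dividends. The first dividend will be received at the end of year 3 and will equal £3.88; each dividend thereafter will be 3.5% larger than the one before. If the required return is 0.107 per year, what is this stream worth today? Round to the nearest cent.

Value at end of year 2: C₁ / (r − g) = £3.88 / (0.107 − 0.035) = £53.8889
Discount to today: PV = £53.8889 / (1 + 0.107)^2 = £53.8889 / 1.225449 = £43.97

£43.97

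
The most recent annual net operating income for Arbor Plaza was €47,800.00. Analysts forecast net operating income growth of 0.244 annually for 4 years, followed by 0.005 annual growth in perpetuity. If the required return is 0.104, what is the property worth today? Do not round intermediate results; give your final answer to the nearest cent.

D_1 = 59463.20000
D_2 = 73972.22080
D_3 = 92021.44268
D_4 = 114474.67469
Terminal value at year 4: TV = D_4×(1+g_2)/(r−g_2) = 115047.04806/0.099 = 1162091.39456
P_0 = D_1/(1+r)^1 + D_2/(1+r)^2 + D_3/(1+r)^3 + D_4/(1+r)^4 + TV/(1+r)^4
    = 53861.59420 + 60691.86883 + 68388.30147 + 77060.73101 + 782283.17839 = 1042285.67390

€1042285.67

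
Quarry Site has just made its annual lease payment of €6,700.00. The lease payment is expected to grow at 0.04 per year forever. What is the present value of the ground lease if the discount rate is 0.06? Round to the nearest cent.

€348400.00

D₁ = D₀ × (1 + g) = €6,700.00 × 1.04 = €6,968.0000
Growing perpetuity: P = D₁ / (r − g) = €6,968.0000 / (0.06 − 0.04) = €348,400.00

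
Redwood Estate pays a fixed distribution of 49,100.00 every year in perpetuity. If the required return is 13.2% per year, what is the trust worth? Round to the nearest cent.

371969.70

Level perpetuity: PV = C / r = 49,100.00 / 0.132 = 371,969.70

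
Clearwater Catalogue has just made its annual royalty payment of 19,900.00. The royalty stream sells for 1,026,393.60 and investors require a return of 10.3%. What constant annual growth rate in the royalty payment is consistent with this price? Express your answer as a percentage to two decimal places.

P = D₀(1+g)/(r−g) ⇒ P(r−g) = D₀(1+g) ⇒ g(P+D₀) = P·r − D₀
g = (P·r − D₀)/(P + D₀) = (1,026,393.60×0.103 − 19,900.00) / (1,026,393.60 + 19,900.00) = 0.082021

8.20%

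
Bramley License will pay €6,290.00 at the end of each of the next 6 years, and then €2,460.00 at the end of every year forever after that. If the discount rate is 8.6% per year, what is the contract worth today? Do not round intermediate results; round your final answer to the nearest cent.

€45992.56

PV of 6-year annuity: €6,290.00 × [1 − (1+0.086)^−6] / 0.086 = 28556.12900
Perpetuity value at year 6: €2,460.00 / 0.086 = 28604.65116
PV of perpetuity: 28604.65116 / (1+0.086)^6 = 17436.43537
Total PV = 28556.12900 + 17436.43537 = 45992.56437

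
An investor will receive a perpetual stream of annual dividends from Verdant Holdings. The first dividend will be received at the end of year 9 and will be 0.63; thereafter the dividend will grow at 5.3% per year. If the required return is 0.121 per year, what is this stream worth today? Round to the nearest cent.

3.72

Value at end of year 8: C₁ / (r − g) = 0.63 / (0.121 − 0.053) = 9.2647
Discount to today: PV = 9.2647 / (1 + 0.121)^8 = 9.2647 / 2.493704 = 3.72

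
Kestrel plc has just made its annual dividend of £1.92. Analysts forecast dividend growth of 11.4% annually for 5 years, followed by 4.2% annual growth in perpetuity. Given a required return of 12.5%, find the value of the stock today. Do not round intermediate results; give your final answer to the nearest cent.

£32.27

D_1 = 2.13888
D_2 = 2.38271
D_3 = 2.65434
D_4 = 2.95694
D_5 = 3.29403
Terminal value at year 5: TV = D_5×(1+g_2)/(r−g_2) = 3.43238/0.083 = 41.35393
P_0 = D_1/(1+r)^1 + D_2/(1+r)^2 + D_3/(1+r)^3 + D_4/(1+r)^4 + D_5/(1+r)^5 + TV/(1+r)^5
    = 1.90123 + 1.88264 + 1.86423 + 1.84600 + 1.82795 + 22.94849 = 32.27054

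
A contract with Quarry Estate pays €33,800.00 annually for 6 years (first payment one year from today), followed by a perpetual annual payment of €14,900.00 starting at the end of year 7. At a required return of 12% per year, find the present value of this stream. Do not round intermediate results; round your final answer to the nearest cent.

€201872.27

PV of 6-year annuity: €33,800.00 × [1 − (1+0.12)^−6] / 0.12 = 138965.56754
Perpetuity value at year 6: €14,900.00 / 0.12 = 124166.66667
PV of perpetuity: 124166.66667 / (1+0.12)^6 = 62906.69755
Total PV = 138965.56754 + 62906.69755 = 201872.26508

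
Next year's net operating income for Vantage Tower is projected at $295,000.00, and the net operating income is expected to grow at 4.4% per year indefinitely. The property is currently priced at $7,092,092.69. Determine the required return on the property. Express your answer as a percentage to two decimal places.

P = D₁/(r − g) ⇒ r = D₁/P + g = $295,000.0000/$7,092,092.69 + 0.044 = 0.041596 + 0.044 = 0.085596

8.56%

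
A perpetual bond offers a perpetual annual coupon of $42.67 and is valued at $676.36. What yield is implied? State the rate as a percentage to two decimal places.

6.31%

P = C/r ⇒ r = C/P = $42.67/$676.36 = 0.063088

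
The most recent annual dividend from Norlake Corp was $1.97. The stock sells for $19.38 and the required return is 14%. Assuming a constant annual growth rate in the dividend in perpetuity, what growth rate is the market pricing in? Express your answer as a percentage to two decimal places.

3.48%

P = D₀(1+g)/(r−g) ⇒ P(r−g) = D₀(1+g) ⇒ g(P+D₀) = P·r − D₀
g = (P·r − D₀)/(P + D₀) = ($19.38×0.14 − $1.97) / ($19.38 + $1.97) = 0.034810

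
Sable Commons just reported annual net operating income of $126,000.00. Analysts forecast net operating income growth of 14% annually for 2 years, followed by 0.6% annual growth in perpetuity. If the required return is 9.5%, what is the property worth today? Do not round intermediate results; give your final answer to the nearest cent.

$1811436.66

D_1 = 143640.00000
D_2 = 163749.60000
Terminal value at year 2: TV = D_2×(1+g_2)/(r−g_2) = 164732.09760/0.089 = 1850922.44494
P_0 = D_1/(1+r)^1 + D_2/(1+r)^2 + TV/(1+r)^2
    = 131178.08219 + 136568.96228 + 1543689.61860 = 1811436.66308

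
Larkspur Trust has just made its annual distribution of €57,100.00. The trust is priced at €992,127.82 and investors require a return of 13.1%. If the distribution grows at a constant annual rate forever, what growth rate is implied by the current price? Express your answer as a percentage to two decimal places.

P = D₀(1+g)/(r−g) ⇒ P(r−g) = D₀(1+g) ⇒ g(P+D₀) = P·r − D₀
g = (P·r − D₀)/(P + D₀) = (€992,127.82×0.131 − €57,100.00) / (€992,127.82 + €57,100.00) = 0.069450

6.94%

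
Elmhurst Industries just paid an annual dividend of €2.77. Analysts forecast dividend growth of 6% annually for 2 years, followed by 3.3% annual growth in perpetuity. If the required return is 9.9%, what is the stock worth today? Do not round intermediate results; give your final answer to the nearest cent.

D_1 = 2.93620
D_2 = 3.11237
Terminal value at year 2: TV = D_2×(1+g_2)/(r−g_2) = 3.21508/0.066 = 48.71334
P_0 = D_1/(1+r)^1 + D_2/(1+r)^2 + TV/(1+r)^2
    = 2.67170 + 2.57689 + 40.33225 = 45.58085

€45.58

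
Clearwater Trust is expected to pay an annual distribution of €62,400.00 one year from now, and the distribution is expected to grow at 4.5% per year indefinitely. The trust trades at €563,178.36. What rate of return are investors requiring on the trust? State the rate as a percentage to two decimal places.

P = D₁/(r − g) ⇒ r = D₁/P + g = €62,400.0000/€563,178.36 + 0.045 = 0.110800 + 0.045 = 0.155800

15.58%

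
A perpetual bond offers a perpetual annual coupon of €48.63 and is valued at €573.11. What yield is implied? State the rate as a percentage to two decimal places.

8.49%

P = C/r ⇒ r = C/P = €48.63/€573.11 = 0.084853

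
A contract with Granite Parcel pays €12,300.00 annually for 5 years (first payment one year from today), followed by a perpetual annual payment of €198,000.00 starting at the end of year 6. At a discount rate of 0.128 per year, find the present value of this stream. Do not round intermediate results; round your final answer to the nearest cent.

€890525.21

PV of 5-year annuity: €12,300.00 × [1 − (1+0.128)^−5] / 0.128 = 43473.89542
Perpetuity value at year 5: €198,000.00 / 0.128 = 1546875.00000
PV of perpetuity: 1546875.00000 / (1+0.128)^5 = 847051.31766
Total PV = 43473.89542 + 847051.31766 = 890525.21308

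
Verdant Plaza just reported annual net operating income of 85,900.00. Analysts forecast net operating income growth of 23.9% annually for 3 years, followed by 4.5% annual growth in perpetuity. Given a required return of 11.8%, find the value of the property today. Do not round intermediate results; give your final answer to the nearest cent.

D_1 = 106430.10000
D_2 = 131866.89390
D_3 = 163383.08154
Terminal value at year 3: TV = D_3×(1+g_2)/(r−g_2) = 170735.32021/0.073 = 2338840.00290
P_0 = D_1/(1+r)^1 + D_2/(1+r)^2 + D_3/(1+r)^3 + TV/(1+r)^3
    = 95196.86941 + 105499.92952 + 116918.07931 + 1673690.31343 = 1991305.19166

1991305.19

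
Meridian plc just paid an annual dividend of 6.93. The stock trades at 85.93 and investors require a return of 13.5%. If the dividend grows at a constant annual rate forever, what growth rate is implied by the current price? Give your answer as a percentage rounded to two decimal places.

P = D₀(1+g)/(r−g) ⇒ P(r−g) = D₀(1+g) ⇒ g(P+D₀) = P·r − D₀
g = (P·r − D₀)/(P + D₀) = (85.93×0.135 − 6.93) / (85.93 + 6.93) = 0.050297

5.03%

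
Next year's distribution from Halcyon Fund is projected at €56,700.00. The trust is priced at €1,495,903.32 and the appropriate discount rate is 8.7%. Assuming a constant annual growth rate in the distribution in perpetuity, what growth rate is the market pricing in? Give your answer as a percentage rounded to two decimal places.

P = D₁/(r−g) ⇒ g = r − D₁/P = 0.087 − €56,700.00/€1,495,903.32 = 0.049096

4.91%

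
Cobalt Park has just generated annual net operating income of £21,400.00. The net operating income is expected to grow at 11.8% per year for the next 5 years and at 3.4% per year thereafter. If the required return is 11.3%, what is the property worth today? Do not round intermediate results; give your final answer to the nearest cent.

£394895.17

D_1 = 23925.20000
D_2 = 26748.37360
D_3 = 29904.68168
D_4 = 33433.43412
D_5 = 37378.57935
Terminal value at year 5: TV = D_5×(1+g_2)/(r−g_2) = 38649.45105/0.079 = 489233.55757
P_0 = D_1/(1+r)^1 + D_2/(1+r)^2 + D_3/(1+r)^3 + D_4/(1+r)^4 + D_5/(1+r)^5 + TV/(1+r)^5
    = 21496.13657 + 21592.70502 + 21689.70728 + 21787.14532 + 21885.02109 + 286444.45323 = 394895.16851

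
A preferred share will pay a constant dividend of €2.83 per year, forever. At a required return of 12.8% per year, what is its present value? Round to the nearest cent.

Level perpetuity: PV = C / r = €2.83 / 0.128 = €22.11

€22.11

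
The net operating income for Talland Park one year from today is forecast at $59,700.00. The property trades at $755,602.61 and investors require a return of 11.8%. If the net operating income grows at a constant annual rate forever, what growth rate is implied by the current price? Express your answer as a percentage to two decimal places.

P = D₁/(r−g) ⇒ g = r − D₁/P = 0.118 − $59,700.00/$755,602.61 = 0.038990

3.90%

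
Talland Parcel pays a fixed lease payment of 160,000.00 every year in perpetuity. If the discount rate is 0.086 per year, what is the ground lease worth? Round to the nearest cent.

Level perpetuity: PV = C / r = 160,000.00 / 0.086 = 1,860,465.12

1860465.12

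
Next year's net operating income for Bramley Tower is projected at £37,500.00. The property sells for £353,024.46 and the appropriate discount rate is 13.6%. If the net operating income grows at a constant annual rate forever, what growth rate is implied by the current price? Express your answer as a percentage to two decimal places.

P = D₁/(r−g) ⇒ g = r − D₁/P = 0.136 − £37,500.00/£353,024.46 = 0.029775

2.98%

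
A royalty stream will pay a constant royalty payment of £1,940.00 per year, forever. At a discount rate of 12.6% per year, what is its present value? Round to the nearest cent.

Level perpetuity: PV = C / r = £1,940.00 / 0.126 = £15,396.83

£15396.83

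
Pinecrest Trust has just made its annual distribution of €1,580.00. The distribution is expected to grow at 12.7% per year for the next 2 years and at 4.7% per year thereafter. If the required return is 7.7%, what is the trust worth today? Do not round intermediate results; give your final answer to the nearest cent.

€63764.27

D_1 = 1780.66000
D_2 = 2006.80382
Terminal value at year 2: TV = D_2×(1+g_2)/(r−g_2) = 2101.12360/0.03 = 70037.45332
P_0 = D_1/(1+r)^1 + D_2/(1+r)^2 + TV/(1+r)^2
    = 1653.35190 + 1730.10919 + 60380.81065 = 63764.27174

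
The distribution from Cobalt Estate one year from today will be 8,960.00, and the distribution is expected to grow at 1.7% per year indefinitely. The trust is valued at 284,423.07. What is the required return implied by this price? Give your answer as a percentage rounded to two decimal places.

P = D₁/(r − g) ⇒ r = D₁/P + g = 8,960.0000/284,423.07 + 0.017 = 0.031502 + 0.017 = 0.048502

4.85%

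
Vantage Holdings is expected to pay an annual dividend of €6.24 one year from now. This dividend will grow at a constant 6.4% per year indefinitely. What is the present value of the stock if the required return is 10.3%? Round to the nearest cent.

€160.00

Growing perpetuity: P = D₁ / (r − g) = €6.2400 / (0.103 − 0.064) = €160.00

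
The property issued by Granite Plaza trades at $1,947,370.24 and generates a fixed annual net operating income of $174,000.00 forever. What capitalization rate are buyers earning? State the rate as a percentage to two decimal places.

P = C/r ⇒ r = C/P = $174,000.00/$1,947,370.24 = 0.089351

8.94%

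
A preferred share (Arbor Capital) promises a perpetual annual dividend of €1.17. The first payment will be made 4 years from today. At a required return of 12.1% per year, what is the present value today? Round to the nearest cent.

€6.86

Value at end of year 3: C / r = €1.17 / 0.121 = €9.6694
Discount to today: PV = €9.6694 / (1 + 0.121)^3 = €9.6694 / 1.408695 = €6.86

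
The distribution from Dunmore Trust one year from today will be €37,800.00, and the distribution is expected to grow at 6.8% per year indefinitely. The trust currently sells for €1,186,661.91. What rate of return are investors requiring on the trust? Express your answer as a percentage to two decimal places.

9.99%

P = D₁/(r − g) ⇒ r = D₁/P + g = €37,800.0000/€1,186,661.91 + 0.068 = 0.031854 + 0.068 = 0.099854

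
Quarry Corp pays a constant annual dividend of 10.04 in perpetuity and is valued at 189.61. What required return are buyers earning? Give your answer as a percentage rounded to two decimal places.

P = C/r ⇒ r = C/P = 10.04/189.61 = 0.052951

5.30%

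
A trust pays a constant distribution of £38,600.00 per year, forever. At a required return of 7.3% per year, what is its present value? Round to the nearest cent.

£528767.12

Level perpetuity: PV = C / r = £38,600.00 / 0.073 = £528,767.12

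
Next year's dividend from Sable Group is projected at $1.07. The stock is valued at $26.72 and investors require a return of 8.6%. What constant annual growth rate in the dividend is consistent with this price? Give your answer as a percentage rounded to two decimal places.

4.60%

P = D₁/(r−g) ⇒ g = r − D₁/P = 0.086 − $1.07/$26.72 = 0.045955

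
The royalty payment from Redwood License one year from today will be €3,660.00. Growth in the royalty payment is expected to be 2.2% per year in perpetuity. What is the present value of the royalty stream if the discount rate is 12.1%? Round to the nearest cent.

€36969.70

Growing perpetuity: P = D₁ / (r − g) = €3,660.0000 / (0.121 − 0.022) = €36,969.70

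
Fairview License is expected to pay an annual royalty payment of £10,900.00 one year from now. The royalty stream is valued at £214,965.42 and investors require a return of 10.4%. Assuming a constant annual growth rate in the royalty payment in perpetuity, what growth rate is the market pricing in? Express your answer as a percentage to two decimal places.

P = D₁/(r−g) ⇒ g = r − D₁/P = 0.104 − £10,900.00/£214,965.42 = 0.053294

5.33%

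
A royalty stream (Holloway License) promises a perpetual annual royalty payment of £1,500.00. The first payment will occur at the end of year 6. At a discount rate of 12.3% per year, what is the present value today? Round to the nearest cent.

£6827.90

Value at end of year 5: C / r = £1,500.00 / 0.123 = £12,195.1220
Discount to today: PV = £12,195.1220 / (1 + 0.123)^5 = £12,195.1220 / 1.786071 = £6,827.90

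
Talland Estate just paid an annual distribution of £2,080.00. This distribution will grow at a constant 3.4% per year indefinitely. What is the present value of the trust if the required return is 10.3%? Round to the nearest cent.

D₁ = D₀ × (1 + g) = £2,080.00 × 1.034 = £2,150.7200
Growing perpetuity: P = D₁ / (r − g) = £2,150.7200 / (0.103 − 0.034) = £31,169.86

£31169.86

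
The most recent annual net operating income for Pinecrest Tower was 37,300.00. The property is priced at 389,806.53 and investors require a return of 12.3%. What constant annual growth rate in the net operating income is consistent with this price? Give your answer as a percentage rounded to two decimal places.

P = D₀(1+g)/(r−g) ⇒ P(r−g) = D₀(1+g) ⇒ g(P+D₀) = P·r − D₀
g = (P·r − D₀)/(P + D₀) = (389,806.53×0.123 − 37,300.00) / (389,806.53 + 37,300.00) = 0.024926

2.49%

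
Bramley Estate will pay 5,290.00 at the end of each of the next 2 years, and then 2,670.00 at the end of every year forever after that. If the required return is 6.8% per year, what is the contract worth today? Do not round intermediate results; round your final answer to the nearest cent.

PV of 2-year annuity: 5,290.00 × [1 − (1+0.068)^−2] / 0.068 = 9590.99581
Perpetuity value at year 2: 2,670.00 / 0.068 = 39264.70588
PV of perpetuity: 39264.70588 / (1+0.068)^2 = 34423.88191
Total PV = 9590.99581 + 34423.88191 = 44014.87772

44014.88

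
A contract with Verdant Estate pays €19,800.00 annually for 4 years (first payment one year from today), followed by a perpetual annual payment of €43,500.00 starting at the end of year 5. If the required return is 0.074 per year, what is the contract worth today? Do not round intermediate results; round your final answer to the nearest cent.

€508280.54

PV of 4-year annuity: €19,800.00 × [1 − (1+0.074)^−4] / 0.074 = 66465.58826
Perpetuity value at year 4: €43,500.00 / 0.074 = 587837.83784
PV of perpetuity: 587837.83784 / (1+0.074)^4 = 441814.95454
Total PV = 66465.58826 + 441814.95454 = 508280.54280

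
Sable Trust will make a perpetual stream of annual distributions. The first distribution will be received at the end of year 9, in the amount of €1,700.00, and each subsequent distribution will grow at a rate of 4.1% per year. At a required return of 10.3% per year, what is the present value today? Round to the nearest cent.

Value at end of year 8: C₁ / (r − g) = €1,700.00 / (0.103 − 0.041) = €27,419.3548
Discount to today: PV = €27,419.3548 / (1 + 0.103)^8 = €27,419.3548 / 2.190807 = €12,515.64

€12515.64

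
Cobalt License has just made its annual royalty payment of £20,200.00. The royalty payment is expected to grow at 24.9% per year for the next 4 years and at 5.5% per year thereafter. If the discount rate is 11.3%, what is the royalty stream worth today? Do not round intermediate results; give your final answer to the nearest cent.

D_1 = 25229.80000
D_2 = 31512.02020
D_3 = 39358.51323
D_4 = 49158.78302
Terminal value at year 4: TV = D_4×(1+g_2)/(r−g_2) = 51862.51609/0.058 = 894181.31190
P_0 = D_1/(1+r)^1 + D_2/(1+r)^2 + D_3/(1+r)^3 + D_4/(1+r)^4 + TV/(1+r)^4
    = 22668.28392 + 25438.17306 + 28546.52125 + 32034.68557 + 582699.88406 = 691387.54785

£691387.55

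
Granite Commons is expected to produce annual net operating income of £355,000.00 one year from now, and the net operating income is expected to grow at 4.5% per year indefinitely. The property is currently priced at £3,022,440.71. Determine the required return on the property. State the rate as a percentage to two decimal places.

P = D₁/(r − g) ⇒ r = D₁/P + g = £355,000.0000/£3,022,440.71 + 0.045 = 0.117455 + 0.045 = 0.162455

16.25%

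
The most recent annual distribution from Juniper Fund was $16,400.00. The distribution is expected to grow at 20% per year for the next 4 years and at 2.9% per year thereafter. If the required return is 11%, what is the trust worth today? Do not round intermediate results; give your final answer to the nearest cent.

D_1 = 19680.00000
D_2 = 23616.00000
D_3 = 28339.20000
D_4 = 34007.04000
Terminal value at year 4: TV = D_4×(1+g_2)/(r−g_2) = 34993.24416/0.081 = 432015.36000
P_0 = D_1/(1+r)^1 + D_2/(1+r)^2 + D_3/(1+r)^3 + D_4/(1+r)^4 + TV/(1+r)^4
    = 17729.72973 + 19167.27538 + 20721.37879 + 22401.49059 + 284581.89894 = 364601.77343

$364601.77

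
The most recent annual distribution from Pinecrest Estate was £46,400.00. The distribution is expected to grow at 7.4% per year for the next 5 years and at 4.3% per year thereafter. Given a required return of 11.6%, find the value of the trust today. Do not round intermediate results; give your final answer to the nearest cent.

D_1 = 49833.60000
D_2 = 53521.28640
D_3 = 57481.86159
D_4 = 61735.51935
D_5 = 66303.94778
Terminal value at year 5: TV = D_5×(1+g_2)/(r−g_2) = 69155.01754/0.073 = 947329.00737
P_0 = D_1/(1+r)^1 + D_2/(1+r)^2 + D_3/(1+r)^3 + D_4/(1+r)^4 + D_5/(1+r)^5 + TV/(1+r)^5
    = 44653.76344 + 42973.24546 + 41355.97278 + 39799.56521 + 38301.73211 + 547242.55598 = 754326.83498

£754326.83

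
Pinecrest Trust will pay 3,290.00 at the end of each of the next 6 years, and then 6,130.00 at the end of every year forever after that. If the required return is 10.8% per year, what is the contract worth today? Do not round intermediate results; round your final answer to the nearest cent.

PV of 6-year annuity: 3,290.00 × [1 − (1+0.108)^−6] / 0.108 = 13999.03034
Perpetuity value at year 6: 6,130.00 / 0.108 = 56759.25926
PV of perpetuity: 56759.25926 / (1+0.108)^6 = 30675.95957
Total PV = 13999.03034 + 30675.95957 = 44674.98991

44674.99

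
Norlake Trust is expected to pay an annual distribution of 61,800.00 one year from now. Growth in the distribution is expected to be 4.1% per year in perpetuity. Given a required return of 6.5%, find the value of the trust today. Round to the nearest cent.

2575000.00

Growing perpetuity: P = D₁ / (r − g) = 61,800.0000 / (0.065 − 0.041) = 2,575,000.00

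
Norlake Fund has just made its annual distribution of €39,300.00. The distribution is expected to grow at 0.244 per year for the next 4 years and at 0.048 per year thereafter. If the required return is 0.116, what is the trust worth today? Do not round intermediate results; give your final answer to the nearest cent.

€1142873.47

D_1 = 48889.20000
D_2 = 60818.16480
D_3 = 75657.79701
D_4 = 94118.29948
Terminal value at year 4: TV = D_4×(1+g_2)/(r−g_2) = 98635.97786/0.068 = 1450529.08613
P_0 = D_1/(1+r)^1 + D_2/(1+r)^2 + D_3/(1+r)^3 + D_4/(1+r)^4 + TV/(1+r)^4
    = 43807.52688 + 48832.04609 + 54432.85425 + 60676.04900 + 935124.99048 = 1142873.46670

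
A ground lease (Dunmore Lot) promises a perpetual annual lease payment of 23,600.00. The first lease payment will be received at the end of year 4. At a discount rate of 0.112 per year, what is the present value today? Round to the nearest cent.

Value at end of year 3: C / r = 23,600.00 / 0.112 = 210,714.2857
Discount to today: PV = 210,714.2857 / (1 + 0.112)^3 = 210,714.2857 / 1.375037 = 153,242.64

153242.64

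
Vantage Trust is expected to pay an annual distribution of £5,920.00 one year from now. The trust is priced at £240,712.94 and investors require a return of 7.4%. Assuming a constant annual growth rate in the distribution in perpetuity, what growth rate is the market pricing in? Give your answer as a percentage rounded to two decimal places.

4.94%

P = D₁/(r−g) ⇒ g = r − D₁/P = 0.074 − £5,920.00/£240,712.94 = 0.049406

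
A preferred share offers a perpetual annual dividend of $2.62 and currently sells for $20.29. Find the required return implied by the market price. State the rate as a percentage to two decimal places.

12.91%

P = C/r ⇒ r = C/P = $2.62/$20.29 = 0.129128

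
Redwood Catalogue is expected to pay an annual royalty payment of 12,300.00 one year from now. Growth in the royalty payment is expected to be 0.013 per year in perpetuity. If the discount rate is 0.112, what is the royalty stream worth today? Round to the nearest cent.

124242.42

Growing perpetuity: P = D₁ / (r − g) = 12,300.0000 / (0.112 − 0.013) = 124,242.42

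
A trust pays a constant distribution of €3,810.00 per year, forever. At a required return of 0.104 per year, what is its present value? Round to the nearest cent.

€36634.62

Level perpetuity: PV = C / r = €3,810.00 / 0.104 = €36,634.62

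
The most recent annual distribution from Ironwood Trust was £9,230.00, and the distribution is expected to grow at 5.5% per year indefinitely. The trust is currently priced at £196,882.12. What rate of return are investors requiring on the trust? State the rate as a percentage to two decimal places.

10.45%

D₁ = £9,230.00 × 1.055 = £9,737.6500
P = D₁/(r − g) ⇒ r = D₁/P + g = £9,737.6500/£196,882.12 + 0.055 = 0.049459 + 0.055 = 0.104459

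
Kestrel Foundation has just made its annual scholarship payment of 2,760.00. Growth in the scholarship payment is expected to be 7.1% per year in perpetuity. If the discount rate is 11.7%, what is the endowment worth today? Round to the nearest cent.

D₁ = D₀ × (1 + g) = 2,760.00 × 1.071 = 2,955.9600
Growing perpetuity: P = D₁ / (r − g) = 2,955.9600 / (0.117 − 0.071) = 64,260.00

64260.00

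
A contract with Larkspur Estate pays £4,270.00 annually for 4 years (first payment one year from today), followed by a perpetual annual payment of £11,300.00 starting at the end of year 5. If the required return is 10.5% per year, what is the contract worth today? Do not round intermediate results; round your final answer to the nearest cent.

PV of 4-year annuity: £4,270.00 × [1 − (1+0.105)^−4] / 0.105 = 13390.11510
Perpetuity value at year 4: £11,300.00 / 0.105 = 107619.04762
PV of perpetuity: 107619.04762 / (1+0.105)^4 = 72183.84841
Total PV = 13390.11510 + 72183.84841 = 85573.96351

£85573.96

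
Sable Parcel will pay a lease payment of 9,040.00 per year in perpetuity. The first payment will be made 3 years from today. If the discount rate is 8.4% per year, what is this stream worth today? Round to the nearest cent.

Value at end of year 2: C / r = 9,040.00 / 0.084 = 107,619.0476
Discount to today: PV = 107,619.0476 / (1 + 0.084)^2 = 107,619.0476 / 1.175056 = 91,586.31

91586.31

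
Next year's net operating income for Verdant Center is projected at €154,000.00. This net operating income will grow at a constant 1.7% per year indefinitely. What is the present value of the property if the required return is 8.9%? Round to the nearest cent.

€2138888.89

Growing perpetuity: P = D₁ / (r − g) = €154,000.0000 / (0.089 − 0.017) = €2,138,888.89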